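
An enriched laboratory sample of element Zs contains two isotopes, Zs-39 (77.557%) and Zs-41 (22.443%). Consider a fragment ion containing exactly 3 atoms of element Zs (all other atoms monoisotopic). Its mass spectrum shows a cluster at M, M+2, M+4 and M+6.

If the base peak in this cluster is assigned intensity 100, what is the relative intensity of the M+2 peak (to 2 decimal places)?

Term probabilities: M 0.4665, M+2 0.4050, M+4 0.1172, M+6 0.0113. Base peak = M.
P(M) = C(3,0) × 0.77557^3 × 0.22443^0 = 1 × 0.4665122 × 1.0000 = 0.466512 (base)
P(M+2) = C(3,1) × 0.77557^2 × 0.22443^1 = 3 × 0.60150882 × 0.22443 = 0.404990
Relative intensity = 0.404990 / 0.466512 × 100 = 86.81

86.81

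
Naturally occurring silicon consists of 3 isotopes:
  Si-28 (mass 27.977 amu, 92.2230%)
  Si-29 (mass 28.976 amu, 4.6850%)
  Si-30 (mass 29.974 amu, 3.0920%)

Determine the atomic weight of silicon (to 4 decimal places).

28.0856 amu

Weight each isotope mass by its fractional abundance: 0.922230 × 27.977 + 0.046850 × 28.976 + 0.030920 × 29.974
= 25.80123 + 1.35753 + 0.92680 = 28.08556 amu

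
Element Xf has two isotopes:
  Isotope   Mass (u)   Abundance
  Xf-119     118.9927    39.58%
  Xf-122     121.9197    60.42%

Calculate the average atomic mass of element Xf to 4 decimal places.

Ar = Σ fᵢ·mᵢ = 0.3958 × 118.9927 + 0.6042 × 121.9197
= 47.09731 + 73.66388 = 120.76119 u

120.7612 u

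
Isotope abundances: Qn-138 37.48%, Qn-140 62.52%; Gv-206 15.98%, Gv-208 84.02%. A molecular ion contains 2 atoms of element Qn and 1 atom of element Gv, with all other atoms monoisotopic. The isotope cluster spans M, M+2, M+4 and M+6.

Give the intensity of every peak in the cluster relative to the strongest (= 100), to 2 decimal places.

Element Qn pattern (n=2): 0.14047504 : 0.46864992 : 0.39087504
Element Gv pattern (n=1): 0.1598 : 0.8402
Convolve the two distributions (both contribute in 2-u steps):
  M: 0.14047504×0.1598 = 0.022448
  M+2: 0.14047504×0.8402 + 0.46864992×0.1598 = 0.192917
  M+4: 0.46864992×0.8402 + 0.39087504×0.1598 = 0.456221
  M+6: 0.39087504×0.8402 = 0.328413
Scale to base peak (0.456221) = 100: 4.92 : 42.29 : 100.00 : 71.99

4.92 : 42.29 : 100.00 : 71.99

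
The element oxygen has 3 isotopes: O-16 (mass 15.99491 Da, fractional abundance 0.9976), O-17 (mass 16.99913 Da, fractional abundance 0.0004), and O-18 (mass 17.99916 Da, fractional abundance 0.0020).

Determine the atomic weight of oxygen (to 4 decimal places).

15.9993 Da

The abundance-weighted mean is 0.9976 × 15.99491 + 0.0004 × 16.99913 + 0.0020 × 17.99916
= 15.956522 + 0.006800 + 0.035998 = 15.999320 Da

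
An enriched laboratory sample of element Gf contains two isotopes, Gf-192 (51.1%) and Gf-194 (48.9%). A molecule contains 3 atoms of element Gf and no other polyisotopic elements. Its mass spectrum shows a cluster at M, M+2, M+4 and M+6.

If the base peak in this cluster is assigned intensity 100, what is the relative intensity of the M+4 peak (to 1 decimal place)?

95.7

Term probabilities: M 0.1334, M+2 0.3831, M+4 0.3666, M+6 0.1169. Base peak = M+2.
P(M+2) = C(3,1) × 0.511^2 × 0.489^1 = 3 × 0.261121 × 0.4890 = 0.383065 (base)
P(M+4) = C(3,2) × 0.511^1 × 0.489^2 = 3 × 0.5110 × 0.239121 = 0.366572
Relative intensity = 0.366572 / 0.383065 × 100 = 95.7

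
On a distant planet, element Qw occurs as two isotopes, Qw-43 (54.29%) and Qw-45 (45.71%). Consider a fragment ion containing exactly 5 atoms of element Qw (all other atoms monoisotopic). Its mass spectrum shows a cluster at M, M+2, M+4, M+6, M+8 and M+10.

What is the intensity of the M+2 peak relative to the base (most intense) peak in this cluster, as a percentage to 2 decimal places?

Term probabilities: M 0.0472, M+2 0.1985, M+4 0.3343, M+6 0.2815, M+8 0.1185, M+10 0.0200. Base peak = M+4.
P(M+4) = C(5,2) × 0.5429^3 × 0.4571^2 = 10 × 0.16001457 × 0.20894041 = 0.334335 (base)
P(M+2) = C(5,1) × 0.5429^4 × 0.4571^1 = 5 × 0.08687191 × 0.4571 = 0.198546
Relative intensity = 0.198546 / 0.334335 × 100 = 59.39

59.39%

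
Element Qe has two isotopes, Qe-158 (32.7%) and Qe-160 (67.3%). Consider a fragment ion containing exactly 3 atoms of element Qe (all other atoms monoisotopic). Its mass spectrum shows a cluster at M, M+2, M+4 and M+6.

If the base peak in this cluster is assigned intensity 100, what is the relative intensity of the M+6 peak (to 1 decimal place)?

68.6

Binomial terms of (0.327 + 0.673)^3: M 0.0350, M+2 0.2159, M+4 0.4443, M+6 0.3048 → M+4 is the base peak.
P(M+4) = C(3,2) × 0.327^1 × 0.673^2 = 3 × 0.3270 × 0.452929 = 0.444323 (base)
P(M+6) = C(3,3) × 0.327^0 × 0.673^3 = 1 × 1.0000 × 0.30482122 = 0.304821
Relative intensity = 0.304821 / 0.444323 × 100 = 68.6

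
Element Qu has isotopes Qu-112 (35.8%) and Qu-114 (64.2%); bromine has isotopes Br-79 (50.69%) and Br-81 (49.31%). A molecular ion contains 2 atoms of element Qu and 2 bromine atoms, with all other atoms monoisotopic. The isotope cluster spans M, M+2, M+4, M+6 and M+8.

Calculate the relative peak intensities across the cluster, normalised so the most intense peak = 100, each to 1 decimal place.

Element Qu pattern (n=2): 0.128164 : 0.459672 : 0.412164
Bromine pattern (n=2): 0.25694761 : 0.49990478 : 0.24314761
Convolve the two distributions (both contribute in 2-u steps):
  M: 0.128164×0.25694761 = 0.032931
  M+2: 0.128164×0.49990478 + 0.459672×0.25694761 = 0.182181
  M+4: 0.128164×0.24314761 + 0.459672×0.49990478 + 0.412164×0.25694761 = 0.366860
  M+6: 0.459672×0.24314761 + 0.412164×0.49990478 = 0.317811
  M+8: 0.412164×0.24314761 = 0.100217
Scale to base peak (0.366860) = 100: 9.0 : 49.7 : 100.0 : 86.6 : 27.3

9.0 : 49.7 : 100.0 : 86.6 : 27.3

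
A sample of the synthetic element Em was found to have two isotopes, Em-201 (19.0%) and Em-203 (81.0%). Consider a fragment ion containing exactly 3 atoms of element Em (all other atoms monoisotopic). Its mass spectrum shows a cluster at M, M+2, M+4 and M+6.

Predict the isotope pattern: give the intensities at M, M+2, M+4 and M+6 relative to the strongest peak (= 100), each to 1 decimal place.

The 3 Em atoms are independent, so intensities follow the terms of (0.190 + 0.810)^3.
P(M) = 0.190^3 = 0.006859
P(M+2) = 3 × 0.190^2 × 0.810^1 = 0.087723
P(M+4) = 3 × 0.190^1 × 0.810^2 = 0.373977
P(M+6) = 0.810^3 = 0.531441
The M+6 peak is largest (0.531441); scaling to 100 gives 1.3 : 16.5 : 70.4 : 100.0.

1.3 : 16.5 : 70.4 : 100.0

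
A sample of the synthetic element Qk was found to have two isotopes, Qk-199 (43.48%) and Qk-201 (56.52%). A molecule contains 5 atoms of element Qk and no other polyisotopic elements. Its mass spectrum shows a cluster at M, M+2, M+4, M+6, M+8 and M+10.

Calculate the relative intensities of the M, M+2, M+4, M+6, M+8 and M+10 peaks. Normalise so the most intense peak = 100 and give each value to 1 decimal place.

Each Qk atom is independently Qk-199 (p = 0.4348) or Qk-201 (q = 0.5652); the cluster is the binomial expansion (p + q)^5.
P(M) = 0.4348^5 = 0.015540
P(M+2) = 5 × 0.4348^4 × 0.5652^1 = 0.101002
P(M+4) = 10 × 0.4348^3 × 0.5652^2 = 0.262587
P(M+6) = 10 × 0.4348^2 × 0.5652^3 = 0.341339
P(M+8) = 5 × 0.4348^1 × 0.5652^4 = 0.221854
P(M+10) = 0.5652^5 = 0.057678
The M+6 peak is largest (0.341339); scaling to 100 gives 4.6 : 29.6 : 76.9 : 100.0 : 65.0 : 16.9.

4.6 : 29.6 : 76.9 : 100.0 : 65.0 : 16.9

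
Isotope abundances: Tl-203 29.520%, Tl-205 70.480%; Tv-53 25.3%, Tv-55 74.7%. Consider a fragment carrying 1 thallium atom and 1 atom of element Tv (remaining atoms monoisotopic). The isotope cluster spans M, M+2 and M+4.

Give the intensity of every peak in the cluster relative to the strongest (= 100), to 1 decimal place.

14.2 : 75.8 : 100.0

Thallium pattern (n=1): 0.2952 : 0.7048
Element Tv pattern (n=1): 0.2530 : 0.7470
Convolve the two distributions (both contribute in 2-u steps):
  M: 0.2952×0.2530 = 0.074686
  M+2: 0.2952×0.7470 + 0.7048×0.2530 = 0.398829
  M+4: 0.7048×0.7470 = 0.526486
Scale to base peak (0.526486) = 100: 14.2 : 75.8 : 100.0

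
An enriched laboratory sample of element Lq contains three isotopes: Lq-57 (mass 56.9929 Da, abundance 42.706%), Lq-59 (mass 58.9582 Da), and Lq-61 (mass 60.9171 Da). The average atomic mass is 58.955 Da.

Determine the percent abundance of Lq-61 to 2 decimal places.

42.68%

The remaining 57.294% is split between Lq-59 (fraction x) and Lq-61 (fraction 0.57294 − x).
Substituting: 58.9582x + 60.9171(0.57294 − x) = 34.615612126
(58.9582 − 60.9171)x = -0.286231148  ⇒  x = 0.14612, y = 0.42682
Lq-59: 14.61%, Lq-61: 42.68%.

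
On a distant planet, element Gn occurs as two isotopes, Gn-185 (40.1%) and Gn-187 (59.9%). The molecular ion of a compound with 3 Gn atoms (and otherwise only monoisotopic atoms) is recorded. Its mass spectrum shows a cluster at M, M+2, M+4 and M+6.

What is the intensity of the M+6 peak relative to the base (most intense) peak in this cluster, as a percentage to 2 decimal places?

49.79%

(0.401 + 0.599)^3 gives M 0.0645, M+2 0.2890, M+4 0.4316, M+6 0.2149; the largest is M+4.
P(M+4) = C(3,2) × 0.401^1 × 0.599^2 = 3 × 0.4010 × 0.358801 = 0.431638 (base)
P(M+6) = C(3,3) × 0.401^0 × 0.599^3 = 1 × 1.0000 × 0.2149218 = 0.214922
Relative intensity = 0.214922 / 0.431638 × 100 = 49.79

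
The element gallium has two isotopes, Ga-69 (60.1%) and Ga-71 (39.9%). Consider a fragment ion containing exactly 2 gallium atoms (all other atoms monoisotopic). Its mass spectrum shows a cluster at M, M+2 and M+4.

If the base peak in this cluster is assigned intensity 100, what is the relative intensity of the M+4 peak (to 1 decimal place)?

33.2

Term probabilities: M 0.3612, M+2 0.4796, M+4 0.1592. Base peak = M+2.
P(M+2) = C(2,1) × 0.601^1 × 0.399^1 = 2 × 0.6010 × 0.3990 = 0.479598 (base)
P(M+4) = C(2,2) × 0.601^0 × 0.399^2 = 1 × 1.0000 × 0.159201 = 0.159201
Relative intensity = 0.159201 / 0.479598 × 100 = 33.2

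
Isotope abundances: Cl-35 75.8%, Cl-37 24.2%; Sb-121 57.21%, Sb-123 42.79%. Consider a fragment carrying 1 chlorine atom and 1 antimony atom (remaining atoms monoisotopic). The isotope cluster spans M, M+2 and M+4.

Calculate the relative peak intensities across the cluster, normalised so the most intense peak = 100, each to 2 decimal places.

Chlorine pattern (n=1): 0.7580 : 0.2420
Antimony pattern (n=1): 0.5721 : 0.4279
Convolve the two distributions (both contribute in 2-u steps):
  M: 0.7580×0.5721 = 0.433652
  M+2: 0.7580×0.4279 + 0.2420×0.5721 = 0.462796
  M+4: 0.2420×0.4279 = 0.103552
Scale to base peak (0.462796) = 100: 93.70 : 100.00 : 22.38

93.70 : 100.00 : 22.38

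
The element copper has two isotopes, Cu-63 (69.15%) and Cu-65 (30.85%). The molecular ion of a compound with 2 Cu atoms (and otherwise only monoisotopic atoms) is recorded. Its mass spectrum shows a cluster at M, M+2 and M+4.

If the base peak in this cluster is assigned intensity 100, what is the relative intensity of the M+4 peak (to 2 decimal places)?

19.90

(0.6915 + 0.3085)^2 gives M 0.4782, M+2 0.4267, M+4 0.0952; the largest is M.
P(M) = C(2,0) × 0.6915^2 × 0.3085^0 = 1 × 0.47817225 × 1.0000 = 0.478172 (base)
P(M+4) = C(2,2) × 0.6915^0 × 0.3085^2 = 1 × 1.0000 × 0.09517225 = 0.095172
Relative intensity = 0.095172 / 0.478172 × 100 = 19.90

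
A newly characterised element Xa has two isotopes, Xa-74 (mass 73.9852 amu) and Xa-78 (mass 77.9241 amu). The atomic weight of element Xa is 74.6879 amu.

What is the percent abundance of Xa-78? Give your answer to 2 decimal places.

17.84%

Writing the weighted mean with unknown fraction x of Xa-74:
73.9852·x + 77.9241·(1 − x) = 74.6879
(73.9852 − 77.9241)·x = 74.6879 − 77.9241
x = -3.2362 / -3.9389 = 0.82160 → 82.16% Xa-74, 17.84% Xa-78.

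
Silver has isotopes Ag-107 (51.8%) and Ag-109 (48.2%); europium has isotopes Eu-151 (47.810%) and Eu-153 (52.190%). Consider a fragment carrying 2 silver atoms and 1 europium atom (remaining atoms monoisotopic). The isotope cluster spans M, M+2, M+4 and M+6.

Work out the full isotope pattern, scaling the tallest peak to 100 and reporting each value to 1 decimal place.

Silver pattern (n=2): 0.268324 : 0.499352 : 0.232324
Europium pattern (n=1): 0.4781 : 0.5219
Convolve the two distributions (both contribute in 2-u steps):
  M: 0.268324×0.4781 = 0.128286
  M+2: 0.268324×0.5219 + 0.499352×0.4781 = 0.378778
  M+4: 0.499352×0.5219 + 0.232324×0.4781 = 0.371686
  M+6: 0.232324×0.5219 = 0.121250
Scale to base peak (0.378778) = 100: 33.9 : 100.0 : 98.1 : 32.0

33.9 : 100.0 : 98.1 : 32.0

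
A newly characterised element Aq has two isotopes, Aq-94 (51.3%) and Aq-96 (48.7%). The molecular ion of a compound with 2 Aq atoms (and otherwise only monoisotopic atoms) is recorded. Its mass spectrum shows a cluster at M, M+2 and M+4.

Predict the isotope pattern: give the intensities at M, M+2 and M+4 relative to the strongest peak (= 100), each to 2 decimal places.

The 2 Aq atoms are independent, so intensities follow the terms of (0.513 + 0.487)^2.
P(M) = 0.513^2 = 0.263169
P(M+2) = 2 × 0.513^1 × 0.487^1 = 0.499662
P(M+4) = 0.487^2 = 0.237169
The M+2 peak is largest (0.499662); scaling to 100 gives 52.67 : 100.00 : 47.47.

52.67 : 100.00 : 47.47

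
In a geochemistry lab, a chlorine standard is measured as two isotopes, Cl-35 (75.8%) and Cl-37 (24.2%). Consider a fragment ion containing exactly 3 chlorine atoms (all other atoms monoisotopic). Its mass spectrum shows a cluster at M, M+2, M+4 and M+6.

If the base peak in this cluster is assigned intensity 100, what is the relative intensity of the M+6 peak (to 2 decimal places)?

(0.758 + 0.242)^3 gives M 0.4355, M+2 0.4171, M+4 0.1332, M+6 0.0142; the largest is M.
P(M) = C(3,0) × 0.758^3 × 0.242^0 = 1 × 0.43551951 × 1.0000 = 0.435520 (base)
P(M+6) = C(3,3) × 0.758^0 × 0.242^3 = 1 × 1.0000 × 0.01417249 = 0.014172
Relative intensity = 0.014172 / 0.435520 × 100 = 3.25

3.25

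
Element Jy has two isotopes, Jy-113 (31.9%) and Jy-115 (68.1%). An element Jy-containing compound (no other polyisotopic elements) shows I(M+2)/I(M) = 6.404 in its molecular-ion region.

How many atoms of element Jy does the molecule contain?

The M+2/M ratio from n Jy atoms is n · q/p = n · 0.681/0.319.
n = 6.404 × 0.319/0.681 = 3.00 ≈ 3

3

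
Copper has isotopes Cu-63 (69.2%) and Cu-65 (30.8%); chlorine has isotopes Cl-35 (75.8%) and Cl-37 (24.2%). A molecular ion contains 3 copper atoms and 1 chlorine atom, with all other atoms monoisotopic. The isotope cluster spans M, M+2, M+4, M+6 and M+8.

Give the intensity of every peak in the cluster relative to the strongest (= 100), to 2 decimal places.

60.44 : 100.00 : 61.69 : 16.80 : 1.70

Copper pattern (n=3): 0.33137389 : 0.44247034 : 0.19693766 : 0.02921811
Chlorine pattern (n=1): 0.7580 : 0.2420
Convolve the two distributions (both contribute in 2-u steps):
  M: 0.33137389×0.7580 = 0.251181
  M+2: 0.33137389×0.2420 + 0.44247034×0.7580 = 0.415585
  M+4: 0.44247034×0.2420 + 0.19693766×0.7580 = 0.256357
  M+6: 0.19693766×0.2420 + 0.02921811×0.7580 = 0.069806
  M+8: 0.02921811×0.2420 = 0.007071
Scale to base peak (0.415585) = 100: 60.44 : 100.00 : 61.69 : 16.80 : 1.70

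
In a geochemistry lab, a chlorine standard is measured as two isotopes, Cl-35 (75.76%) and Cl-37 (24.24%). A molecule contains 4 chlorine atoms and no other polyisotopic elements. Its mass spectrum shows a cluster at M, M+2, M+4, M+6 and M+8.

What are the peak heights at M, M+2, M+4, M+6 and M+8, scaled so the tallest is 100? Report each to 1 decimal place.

78.1 : 100.0 : 48.0 : 10.2 : 0.8

The 4 Cl atoms are independent, so intensities follow the terms of (0.7576 + 0.2424)^4.
P(M) = 0.7576^4 = 0.329428
P(M+2) = 4 × 0.7576^3 × 0.2424^1 = 0.421612
P(M+4) = 6 × 0.7576^2 × 0.2424^2 = 0.202347
P(M+6) = 4 × 0.7576^1 × 0.2424^3 = 0.043162
P(M+8) = 0.2424^4 = 0.003452
The M+2 peak is largest (0.421612); scaling to 100 gives 78.1 : 100.0 : 48.0 : 10.2 : 0.8.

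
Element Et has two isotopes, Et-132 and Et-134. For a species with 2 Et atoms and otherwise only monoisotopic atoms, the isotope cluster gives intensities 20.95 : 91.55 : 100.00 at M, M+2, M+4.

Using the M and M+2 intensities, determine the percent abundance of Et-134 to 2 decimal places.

Let p = fractional abundance of Et-132. I(M+2)/I(M) = [C(2,1)·p^1·(1−p)] / p^2 = 2·(1−p)/p = 91.55/20.95 = 4.3699
(1−p)/p = 4.3699/2 = 2.1850  ⇒  p = 1/(1 + 2.1850) = 0.3140
Et-132: 31.40%, Et-134: 68.60%.

68.60%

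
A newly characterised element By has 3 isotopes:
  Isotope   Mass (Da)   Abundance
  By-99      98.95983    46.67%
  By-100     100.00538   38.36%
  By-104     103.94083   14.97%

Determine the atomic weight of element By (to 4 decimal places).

100.1066 Da

Average mass = Σ (abundance × isotope mass) = 0.4667 × 98.95983 + 0.3836 × 100.00538 + 0.1497 × 103.94083
= 46.184553 + 38.362064 + 15.559942 = 100.106559 Da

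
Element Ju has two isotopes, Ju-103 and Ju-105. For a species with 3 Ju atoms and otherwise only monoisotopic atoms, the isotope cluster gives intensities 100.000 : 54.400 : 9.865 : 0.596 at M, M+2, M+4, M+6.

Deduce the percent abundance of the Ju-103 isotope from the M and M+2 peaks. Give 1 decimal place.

If p is the fraction of Ju that is Ju-103, then I(M+2)/I(M) = [C(3,1)·p^2·(1−p)] / p^3 = 3·(1−p)/p = 54.400/100.000 = 0.5440
(1−p)/p = 0.5440/3 = 0.1813  ⇒  p = 1/(1 + 0.1813) = 0.8465
Ju-103: 84.7%, Ju-105: 15.3%.

84.7%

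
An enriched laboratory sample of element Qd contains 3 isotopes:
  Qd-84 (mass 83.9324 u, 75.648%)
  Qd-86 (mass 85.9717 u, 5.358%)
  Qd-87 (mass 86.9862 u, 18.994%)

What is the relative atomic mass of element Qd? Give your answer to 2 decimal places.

84.62 u

Average mass = Σ (abundance × isotope mass) = 0.75648 × 83.9324 + 0.05358 × 85.9717 + 0.18994 × 86.9862
= 63.49318 + 4.60636 + 16.52216 = 84.62170 u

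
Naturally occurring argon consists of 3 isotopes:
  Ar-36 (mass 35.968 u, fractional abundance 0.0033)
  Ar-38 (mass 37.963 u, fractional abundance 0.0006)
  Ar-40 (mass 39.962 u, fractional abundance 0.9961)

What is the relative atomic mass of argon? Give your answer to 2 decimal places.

39.95 u

The abundance-weighted mean is 0.0033 × 35.968 + 0.0006 × 37.963 + 0.9961 × 39.962
= 0.1187 + 0.0228 + 39.8061 = 39.9476 u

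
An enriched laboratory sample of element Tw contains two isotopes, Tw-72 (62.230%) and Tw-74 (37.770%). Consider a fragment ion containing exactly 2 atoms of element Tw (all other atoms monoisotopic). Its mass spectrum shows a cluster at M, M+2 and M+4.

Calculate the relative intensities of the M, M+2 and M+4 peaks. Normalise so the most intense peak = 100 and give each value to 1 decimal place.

Expanding (0.62230 + 0.37770)^2:
P(M) = 0.62230^2 = 0.387257
P(M+2) = 2 × 0.62230^1 × 0.37770^1 = 0.470085
P(M+4) = 0.37770^2 = 0.142657
The M+2 peak is largest (0.470085); scaling to 100 gives 82.4 : 100.0 : 30.3.

82.4 : 100.0 : 30.3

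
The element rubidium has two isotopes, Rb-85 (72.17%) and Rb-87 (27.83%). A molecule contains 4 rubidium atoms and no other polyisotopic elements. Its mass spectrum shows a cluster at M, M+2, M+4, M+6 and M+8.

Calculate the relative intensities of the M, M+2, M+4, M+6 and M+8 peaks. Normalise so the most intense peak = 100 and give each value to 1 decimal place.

The 4 Rb atoms are independent, so intensities follow the terms of (0.7217 + 0.2783)^4.
P(M) = 0.7217^4 = 0.271286
P(M+2) = 4 × 0.7217^3 × 0.2783^1 = 0.418450
P(M+4) = 6 × 0.7217^2 × 0.2783^2 = 0.242042
P(M+6) = 4 × 0.7217^1 × 0.2783^3 = 0.062224
P(M+8) = 0.2783^4 = 0.005999
The M+2 peak is largest (0.418450); scaling to 100 gives 64.8 : 100.0 : 57.8 : 14.9 : 1.4.

64.8 : 100.0 : 57.8 : 14.9 : 1.4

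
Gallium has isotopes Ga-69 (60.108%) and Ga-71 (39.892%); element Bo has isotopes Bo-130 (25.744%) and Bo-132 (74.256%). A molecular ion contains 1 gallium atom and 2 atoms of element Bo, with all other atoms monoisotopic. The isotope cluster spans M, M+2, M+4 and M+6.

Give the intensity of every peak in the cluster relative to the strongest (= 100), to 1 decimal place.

Gallium pattern (n=1): 0.60108 : 0.39892
Element Bo pattern (n=2): 0.06627535 : 0.38232929 : 0.55139535
Convolve the two distributions (both contribute in 2-u steps):
  M: 0.60108×0.06627535 = 0.039837
  M+2: 0.60108×0.38232929 + 0.39892×0.06627535 = 0.256249
  M+4: 0.60108×0.55139535 + 0.39892×0.38232929 = 0.483952
  M+6: 0.39892×0.55139535 = 0.219963
Scale to base peak (0.483952) = 100: 8.2 : 52.9 : 100.0 : 45.5

8.2 : 52.9 : 100.0 : 45.5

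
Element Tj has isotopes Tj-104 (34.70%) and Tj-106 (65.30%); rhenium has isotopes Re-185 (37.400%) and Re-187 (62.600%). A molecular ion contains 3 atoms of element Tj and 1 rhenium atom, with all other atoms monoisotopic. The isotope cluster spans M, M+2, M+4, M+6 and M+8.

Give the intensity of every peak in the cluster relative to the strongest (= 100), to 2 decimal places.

4.09 : 29.94 : 82.11 : 100.00 : 45.63

Element Tj pattern (n=3): 0.04178192 : 0.23588123 : 0.44389177 : 0.27844508
Rhenium pattern (n=1): 0.3740 : 0.6260
Convolve the two distributions (both contribute in 2-u steps):
  M: 0.04178192×0.3740 = 0.015626
  M+2: 0.04178192×0.6260 + 0.23588123×0.3740 = 0.114375
  M+4: 0.23588123×0.6260 + 0.44389177×0.3740 = 0.313677
  M+6: 0.44389177×0.6260 + 0.27844508×0.3740 = 0.382015
  M+8: 0.27844508×0.6260 = 0.174307
Scale to base peak (0.382015) = 100: 4.09 : 29.94 : 82.11 : 100.00 : 45.63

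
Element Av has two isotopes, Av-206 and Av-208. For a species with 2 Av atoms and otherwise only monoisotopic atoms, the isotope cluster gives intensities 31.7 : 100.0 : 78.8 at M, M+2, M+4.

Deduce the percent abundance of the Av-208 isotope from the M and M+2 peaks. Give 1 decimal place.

If p is the fraction of Av that is Av-206, then I(M+2)/I(M) = [C(2,1)·p^1·(1−p)] / p^2 = 2·(1−p)/p = 100.0/31.7 = 3.1546
(1−p)/p = 3.1546/2 = 1.5773  ⇒  p = 1/(1 + 1.5773) = 0.3880
Av-206: 38.8%, Av-208: 61.2%.

61.2%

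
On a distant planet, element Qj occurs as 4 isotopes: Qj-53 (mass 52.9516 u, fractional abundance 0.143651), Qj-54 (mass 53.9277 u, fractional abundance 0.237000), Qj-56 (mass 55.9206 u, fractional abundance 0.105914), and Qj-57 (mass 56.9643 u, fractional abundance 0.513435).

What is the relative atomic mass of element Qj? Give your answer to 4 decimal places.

Average mass = Σ (abundance × isotope mass) = 0.143651 × 52.9516 + 0.237000 × 53.9277 + 0.105914 × 55.9206 + 0.513435 × 56.9643
= 7.60655 + 12.78086 + 5.92277 + 29.24747 = 55.55765 u

55.5577 u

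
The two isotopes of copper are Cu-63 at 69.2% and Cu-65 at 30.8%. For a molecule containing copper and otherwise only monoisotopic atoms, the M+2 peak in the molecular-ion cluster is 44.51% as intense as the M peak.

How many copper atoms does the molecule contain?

With n Cu atoms, P(M+2)/P(M) = C(n,1)·p^(n−1)q / p^n = n·q/p = n · 0.308/0.692.
n = 0.4451 × 0.692/0.308 = 1.00 ≈ 1

1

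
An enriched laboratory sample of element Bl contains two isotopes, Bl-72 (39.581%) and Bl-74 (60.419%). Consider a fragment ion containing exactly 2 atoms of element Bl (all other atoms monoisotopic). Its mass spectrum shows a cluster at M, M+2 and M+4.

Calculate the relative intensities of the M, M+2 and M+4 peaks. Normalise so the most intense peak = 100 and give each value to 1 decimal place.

32.8 : 100.0 : 76.3

Expanding (0.39581 + 0.60419)^2:
P(M) = 0.39581^2 = 0.156666
P(M+2) = 2 × 0.39581^1 × 0.60419^1 = 0.478289
P(M+4) = 0.60419^2 = 0.365046
The M+2 peak is largest (0.478289); scaling to 100 gives 32.8 : 100.0 : 76.3.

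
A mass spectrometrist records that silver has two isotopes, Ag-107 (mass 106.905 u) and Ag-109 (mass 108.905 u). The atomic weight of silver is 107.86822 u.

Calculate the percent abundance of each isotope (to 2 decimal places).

Ag-107: 51.84%, Ag-109: 48.16%

Let x be the fractional abundance of Ag-107; then Ag-109 has abundance 1 − x.
106.905·x + 108.905·(1 − x) = 107.86822
(106.905 − 108.905)·x = 107.86822 − 108.905
x = -1.03678 / -2.000 = 0.51839 → 51.84% Ag-107, 48.16% Ag-109.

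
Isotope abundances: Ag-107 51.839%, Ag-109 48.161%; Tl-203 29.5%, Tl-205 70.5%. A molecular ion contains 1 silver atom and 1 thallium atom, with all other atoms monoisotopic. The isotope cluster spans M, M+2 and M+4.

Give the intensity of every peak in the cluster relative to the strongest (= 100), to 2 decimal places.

30.13 : 100.00 : 66.90

Silver pattern (n=1): 0.51839 : 0.48161
Thallium pattern (n=1): 0.2950 : 0.7050
Convolve the two distributions (both contribute in 2-u steps):
  M: 0.51839×0.2950 = 0.152925
  M+2: 0.51839×0.7050 + 0.48161×0.2950 = 0.507540
  M+4: 0.48161×0.7050 = 0.339535
Scale to base peak (0.507540) = 100: 30.13 : 100.00 : 66.90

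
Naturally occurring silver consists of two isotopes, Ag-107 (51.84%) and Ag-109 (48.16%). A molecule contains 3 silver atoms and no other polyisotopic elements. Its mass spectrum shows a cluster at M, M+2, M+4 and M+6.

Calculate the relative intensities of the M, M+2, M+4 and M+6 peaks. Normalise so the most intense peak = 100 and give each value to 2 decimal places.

35.88 : 100.00 : 92.90 : 28.77

Expanding (0.5184 + 0.4816)^3:
P(M) = 0.5184^3 = 0.139314
P(M+2) = 3 × 0.5184^2 × 0.4816^1 = 0.388273
P(M+4) = 3 × 0.5184^1 × 0.4816^2 = 0.360711
P(M+6) = 0.4816^3 = 0.111702
The M+2 peak is largest (0.388273); scaling to 100 gives 35.88 : 100.00 : 92.90 : 28.77.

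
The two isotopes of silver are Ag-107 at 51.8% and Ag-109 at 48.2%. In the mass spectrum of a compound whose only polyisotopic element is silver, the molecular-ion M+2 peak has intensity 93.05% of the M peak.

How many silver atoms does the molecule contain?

With n Ag atoms, P(M+2)/P(M) = C(n,1)·p^(n−1)q / p^n = n·q/p = n · 0.482/0.518.
n = 0.9305 × 0.518/0.482 = 1.00 ≈ 1

1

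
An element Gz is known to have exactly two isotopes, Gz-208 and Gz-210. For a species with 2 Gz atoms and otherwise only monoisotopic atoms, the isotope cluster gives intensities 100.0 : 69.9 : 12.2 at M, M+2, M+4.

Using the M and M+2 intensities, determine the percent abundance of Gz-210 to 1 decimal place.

Let p = fractional abundance of Gz-208. I(M+2)/I(M) = [C(2,1)·p^1·(1−p)] / p^2 = 2·(1−p)/p = 69.9/100.0 = 0.6990
(1−p)/p = 0.6990/2 = 0.3495  ⇒  p = 1/(1 + 0.3495) = 0.7410
Gz-208: 74.1%, Gz-210: 25.9%.

25.9%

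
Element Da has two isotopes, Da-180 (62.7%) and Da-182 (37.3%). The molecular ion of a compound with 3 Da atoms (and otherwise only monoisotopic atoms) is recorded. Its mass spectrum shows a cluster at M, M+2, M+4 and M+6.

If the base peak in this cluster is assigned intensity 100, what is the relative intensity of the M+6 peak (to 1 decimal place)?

Binomial terms of (0.627 + 0.373)^3: M 0.2465, M+2 0.4399, M+4 0.2617, M+6 0.0519 → M+2 is the base peak.
P(M+2) = C(3,1) × 0.627^2 × 0.373^1 = 3 × 0.393129 × 0.3730 = 0.439911 (base)
P(M+6) = C(3,3) × 0.627^0 × 0.373^3 = 1 × 1.0000 × 0.05189512 = 0.051895
Relative intensity = 0.051895 / 0.439911 × 100 = 11.8

11.8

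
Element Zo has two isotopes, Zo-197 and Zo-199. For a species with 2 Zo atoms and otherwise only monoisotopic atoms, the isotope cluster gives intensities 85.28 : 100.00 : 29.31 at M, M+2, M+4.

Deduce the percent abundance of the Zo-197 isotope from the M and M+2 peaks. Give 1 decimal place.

Let p = fractional abundance of Zo-197. I(M+2)/I(M) = [C(2,1)·p^1·(1−p)] / p^2 = 2·(1−p)/p = 100.00/85.28 = 1.1726
(1−p)/p = 1.1726/2 = 0.5863  ⇒  p = 1/(1 + 0.5863) = 0.6304
Zo-197: 63.0%, Zo-199: 37.0%.

63.0%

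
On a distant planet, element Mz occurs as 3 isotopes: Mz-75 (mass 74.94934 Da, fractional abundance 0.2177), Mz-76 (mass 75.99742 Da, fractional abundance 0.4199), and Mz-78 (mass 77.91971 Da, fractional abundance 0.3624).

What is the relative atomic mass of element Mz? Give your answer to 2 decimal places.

Average mass = Σ (abundance × isotope mass) = 0.2177 × 74.94934 + 0.4199 × 75.99742 + 0.3624 × 77.91971
= 16.316471 + 31.911317 + 28.238103 = 76.465891 Da

76.47 Da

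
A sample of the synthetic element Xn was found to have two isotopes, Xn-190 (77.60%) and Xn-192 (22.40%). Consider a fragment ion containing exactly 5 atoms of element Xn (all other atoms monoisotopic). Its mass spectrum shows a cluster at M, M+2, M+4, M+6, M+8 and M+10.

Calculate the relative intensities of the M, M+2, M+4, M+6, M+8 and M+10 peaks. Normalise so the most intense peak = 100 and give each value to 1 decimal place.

The 5 Xn atoms are independent, so intensities follow the terms of (0.7760 + 0.2240)^5.
P(M) = 0.7760^5 = 0.281390
P(M+2) = 5 × 0.7760^4 × 0.2240^1 = 0.406130
P(M+4) = 10 × 0.7760^3 × 0.2240^2 = 0.234467
P(M+6) = 10 × 0.7760^2 × 0.2240^3 = 0.067681
P(M+8) = 5 × 0.7760^1 × 0.2240^4 = 0.009768
P(M+10) = 0.2240^5 = 0.000564
The M+2 peak is largest (0.406130); scaling to 100 gives 69.3 : 100.0 : 57.7 : 16.7 : 2.4 : 0.1.

69.3 : 100.0 : 57.7 : 16.7 : 2.4 : 0.1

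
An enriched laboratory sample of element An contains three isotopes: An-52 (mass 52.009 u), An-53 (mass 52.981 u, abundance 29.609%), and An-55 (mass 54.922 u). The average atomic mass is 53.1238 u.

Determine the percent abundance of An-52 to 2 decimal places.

42.00%

Let x and y be the fractions of An-52 and An-55. Then x + y = 1 − 0.29609 = 0.70391 and 52.009x + 54.922y = 53.1238 − 0.29609×52.981 = 37.43665571.
Substituting: 52.009x + 54.922(0.70391 − x) = 37.43665571
(52.009 − 54.922)x = -1.22348931  ⇒  x = 0.42001, y = 0.28390
An-52: 42.00%, An-55: 28.39%.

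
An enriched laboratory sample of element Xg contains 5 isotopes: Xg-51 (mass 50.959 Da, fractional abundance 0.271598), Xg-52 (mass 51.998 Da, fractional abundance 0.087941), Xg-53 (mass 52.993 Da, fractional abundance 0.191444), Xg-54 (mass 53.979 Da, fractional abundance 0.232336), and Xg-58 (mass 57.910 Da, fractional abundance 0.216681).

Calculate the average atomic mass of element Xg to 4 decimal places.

53.6476 Da

Weight each isotope mass by its fractional abundance: 0.271598 × 50.959 + 0.087941 × 51.998 + 0.191444 × 52.993 + 0.232336 × 53.979 + 0.216681 × 57.910
= 13.84036 + 4.57276 + 10.14519 + 12.54126 + 12.54800 = 53.64757 Da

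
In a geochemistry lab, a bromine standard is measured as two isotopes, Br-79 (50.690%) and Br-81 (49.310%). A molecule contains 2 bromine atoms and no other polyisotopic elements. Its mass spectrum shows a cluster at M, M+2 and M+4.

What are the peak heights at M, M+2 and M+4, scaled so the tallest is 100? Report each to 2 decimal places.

51.40 : 100.00 : 48.64

Each Br atom is independently Br-79 (p = 0.50690) or Br-81 (q = 0.49310); the cluster is the binomial expansion (p + q)^2.
P(M) = 0.50690^2 = 0.256948
P(M+2) = 2 × 0.50690^1 × 0.49310^1 = 0.499905
P(M+4) = 0.49310^2 = 0.243148
The M+2 peak is largest (0.499905); scaling to 100 gives 51.40 : 100.00 : 48.64.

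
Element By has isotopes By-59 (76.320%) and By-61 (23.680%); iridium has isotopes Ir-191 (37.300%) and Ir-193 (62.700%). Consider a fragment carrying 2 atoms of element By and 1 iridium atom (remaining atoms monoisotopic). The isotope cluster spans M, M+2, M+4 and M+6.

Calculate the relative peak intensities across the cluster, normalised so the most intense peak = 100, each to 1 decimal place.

43.4 : 100.0 : 49.5 : 7.0

Element By pattern (n=2): 0.58247424 : 0.36145152 : 0.05607424
Iridium pattern (n=1): 0.3730 : 0.6270
Convolve the two distributions (both contribute in 2-u steps):
  M: 0.58247424×0.3730 = 0.217263
  M+2: 0.58247424×0.6270 + 0.36145152×0.3730 = 0.500033
  M+4: 0.36145152×0.6270 + 0.05607424×0.3730 = 0.247546
  M+6: 0.05607424×0.6270 = 0.035159
Scale to base peak (0.500033) = 100: 43.4 : 100.0 : 49.5 : 7.0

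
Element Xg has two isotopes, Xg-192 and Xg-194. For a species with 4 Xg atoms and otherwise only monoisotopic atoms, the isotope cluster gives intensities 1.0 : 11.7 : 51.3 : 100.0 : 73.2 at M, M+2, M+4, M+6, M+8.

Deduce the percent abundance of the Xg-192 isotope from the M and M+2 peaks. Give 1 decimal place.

25.5%

Write p for the Xg-192 fraction. I(M+2)/I(M) = [C(4,1)·p^3·(1−p)] / p^4 = 4·(1−p)/p = 11.7/1.0 = 11.7000
(1−p)/p = 11.7000/4 = 2.9250  ⇒  p = 1/(1 + 2.9250) = 0.2548
Xg-192: 25.5%, Xg-194: 74.5%.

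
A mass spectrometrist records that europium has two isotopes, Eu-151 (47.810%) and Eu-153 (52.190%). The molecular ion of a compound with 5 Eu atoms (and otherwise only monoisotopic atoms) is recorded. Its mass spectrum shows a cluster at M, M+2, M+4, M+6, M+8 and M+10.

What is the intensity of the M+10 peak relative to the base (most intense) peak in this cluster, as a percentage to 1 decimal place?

11.9%

(0.47810 + 0.52190)^5 gives M 0.0250, M+2 0.1363, M+4 0.2977, M+6 0.3249, M+8 0.1774, M+10 0.0387; the largest is M+6.
P(M+6) = C(5,3) × 0.47810^2 × 0.52190^3 = 10 × 0.22857961 × 0.14215492 = 0.324937 (base)
P(M+10) = C(5,5) × 0.47810^0 × 0.52190^5 = 1 × 1.0000 × 0.0387201 = 0.038720
Relative intensity = 0.038720 / 0.324937 × 100 = 11.9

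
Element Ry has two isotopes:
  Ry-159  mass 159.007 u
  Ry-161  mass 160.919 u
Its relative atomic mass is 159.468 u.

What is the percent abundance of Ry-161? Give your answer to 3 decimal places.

Let x be the fractional abundance of Ry-159; then Ry-161 has abundance 1 − x.
159.007·x + 160.919·(1 − x) = 159.468
(159.007 − 160.919)·x = 159.468 − 160.919
x = -1.451 / -1.912 = 0.75889 → 75.889% Ry-159, 24.111% Ry-161.

24.111%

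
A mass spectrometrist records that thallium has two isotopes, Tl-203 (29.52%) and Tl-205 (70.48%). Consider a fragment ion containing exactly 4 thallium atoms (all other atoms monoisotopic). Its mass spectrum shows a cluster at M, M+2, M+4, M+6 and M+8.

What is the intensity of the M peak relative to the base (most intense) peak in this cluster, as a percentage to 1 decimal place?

1.8%

Term probabilities: M 0.0076, M+2 0.0725, M+4 0.2597, M+6 0.4134, M+8 0.2468. Base peak = M+6.
P(M+6) = C(4,3) × 0.2952^1 × 0.7048^3 = 4 × 0.2952 × 0.35010449 = 0.413403 (base)
P(M) = C(4,0) × 0.2952^4 × 0.7048^0 = 1 × 0.00759391 × 1.0000 = 0.007594
Relative intensity = 0.007594 / 0.413403 × 100 = 1.8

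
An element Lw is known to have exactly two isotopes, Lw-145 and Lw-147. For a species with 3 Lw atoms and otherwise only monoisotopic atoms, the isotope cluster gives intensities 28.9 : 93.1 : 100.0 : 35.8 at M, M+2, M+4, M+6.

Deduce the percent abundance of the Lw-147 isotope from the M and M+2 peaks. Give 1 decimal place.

51.8%

If p is the fraction of Lw that is Lw-145, then I(M+2)/I(M) = [C(3,1)·p^2·(1−p)] / p^3 = 3·(1−p)/p = 93.1/28.9 = 3.2215
(1−p)/p = 3.2215/3 = 1.0738  ⇒  p = 1/(1 + 1.0738) = 0.4822
Lw-145: 48.2%, Lw-147: 51.8%.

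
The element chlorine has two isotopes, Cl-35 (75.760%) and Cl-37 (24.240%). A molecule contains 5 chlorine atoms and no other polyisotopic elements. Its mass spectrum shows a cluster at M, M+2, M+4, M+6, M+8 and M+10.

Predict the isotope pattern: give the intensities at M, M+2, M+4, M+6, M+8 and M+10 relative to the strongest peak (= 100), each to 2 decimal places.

Expanding (0.75760 + 0.24240)^5:
P(M) = 0.75760^5 = 0.249574
P(M+2) = 5 × 0.75760^4 × 0.24240^1 = 0.399266
P(M+4) = 10 × 0.75760^3 × 0.24240^2 = 0.255497
P(M+6) = 10 × 0.75760^2 × 0.24240^3 = 0.081748
P(M+8) = 5 × 0.75760^1 × 0.24240^4 = 0.013078
P(M+10) = 0.24240^5 = 0.000837
The M+2 peak is largest (0.399266); scaling to 100 gives 62.51 : 100.00 : 63.99 : 20.47 : 3.28 : 0.21.

62.51 : 100.00 : 63.99 : 20.47 : 3.28 : 0.21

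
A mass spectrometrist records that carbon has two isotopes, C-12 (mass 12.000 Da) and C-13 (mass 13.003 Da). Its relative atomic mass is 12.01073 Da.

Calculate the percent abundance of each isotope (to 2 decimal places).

With x = fraction of C-12 (so C-13 is 1 − x):
12.000·x + 13.003·(1 − x) = 12.01073
(12.000 − 13.003)·x = 12.01073 − 13.003
x = -0.99227 / -1.003 = 0.98930 → 98.93% C-12, 1.07% C-13.

C-12: 98.93%, C-13: 1.07%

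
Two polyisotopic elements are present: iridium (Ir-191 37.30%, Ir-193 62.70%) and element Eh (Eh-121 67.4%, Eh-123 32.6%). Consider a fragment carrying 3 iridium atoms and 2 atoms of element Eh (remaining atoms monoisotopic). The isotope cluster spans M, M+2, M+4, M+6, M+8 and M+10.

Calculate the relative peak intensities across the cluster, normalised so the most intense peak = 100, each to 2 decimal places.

Iridium pattern (n=3): 0.05189512 : 0.26170165 : 0.43991135 : 0.24649188
Element Eh pattern (n=2): 0.454276 : 0.439448 : 0.106276
Convolve the two distributions (both contribute in 2-u steps):
  M: 0.05189512×0.454276 = 0.023575
  M+2: 0.05189512×0.439448 + 0.26170165×0.454276 = 0.141690
  M+4: 0.05189512×0.106276 + 0.26170165×0.439448 + 0.43991135×0.454276 = 0.320361
  M+6: 0.26170165×0.106276 + 0.43991135×0.439448 + 0.24649188×0.454276 = 0.333106
  M+8: 0.43991135×0.106276 + 0.24649188×0.439448 = 0.155072
  M+10: 0.24649188×0.106276 = 0.026196
Scale to base peak (0.333106) = 100: 7.08 : 42.54 : 96.17 : 100.00 : 46.55 : 7.86

7.08 : 42.54 : 96.17 : 100.00 : 46.55 : 7.86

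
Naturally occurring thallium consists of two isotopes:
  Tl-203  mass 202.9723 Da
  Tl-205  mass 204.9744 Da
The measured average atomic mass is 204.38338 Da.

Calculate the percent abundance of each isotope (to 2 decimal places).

Let x be the fractional abundance of Tl-203; then Tl-205 has abundance 1 − x.
202.9723·x + 204.9744·(1 − x) = 204.38338
(202.9723 − 204.9744)·x = 204.38338 − 204.9744
x = -0.59102 / -2.0021 = 0.29520 → 29.52% Tl-203, 70.48% Tl-205.

Tl-203: 29.52%, Tl-205: 70.48%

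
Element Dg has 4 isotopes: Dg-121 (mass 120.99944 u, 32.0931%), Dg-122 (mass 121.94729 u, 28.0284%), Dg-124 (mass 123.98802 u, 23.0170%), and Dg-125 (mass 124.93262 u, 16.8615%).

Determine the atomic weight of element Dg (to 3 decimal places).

122.616 u

The abundance-weighted mean is 0.320931 × 120.99944 + 0.280284 × 121.94729 + 0.230170 × 123.98802 + 0.168615 × 124.93262
= 38.832471 + 34.179874 + 28.538323 + 21.065514 = 122.616182 u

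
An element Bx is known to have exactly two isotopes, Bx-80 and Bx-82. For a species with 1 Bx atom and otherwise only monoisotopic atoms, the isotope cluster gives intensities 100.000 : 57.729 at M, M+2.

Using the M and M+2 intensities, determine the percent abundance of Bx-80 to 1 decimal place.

If p is the fraction of Bx that is Bx-80, then I(M+2)/I(M) = [C(1,1)·p^0·(1−p)] / p^1 = 1·(1−p)/p = 57.729/100.000 = 0.5773
(1−p)/p = 0.5773/1 = 0.5773  ⇒  p = 1/(1 + 0.5773) = 0.6340
Bx-80: 63.4%, Bx-82: 36.6%.

63.4%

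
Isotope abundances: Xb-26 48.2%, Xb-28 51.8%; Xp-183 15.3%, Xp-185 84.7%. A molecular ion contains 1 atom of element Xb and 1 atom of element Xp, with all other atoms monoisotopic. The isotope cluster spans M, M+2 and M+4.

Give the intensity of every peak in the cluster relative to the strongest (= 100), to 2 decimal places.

15.13 : 100.00 : 90.00

Element Xb pattern (n=1): 0.4820 : 0.5180
Element Xp pattern (n=1): 0.1530 : 0.8470
Convolve the two distributions (both contribute in 2-u steps):
  M: 0.4820×0.1530 = 0.073746
  M+2: 0.4820×0.8470 + 0.5180×0.1530 = 0.487508
  M+4: 0.5180×0.8470 = 0.438746
Scale to base peak (0.487508) = 100: 15.13 : 100.00 : 90.00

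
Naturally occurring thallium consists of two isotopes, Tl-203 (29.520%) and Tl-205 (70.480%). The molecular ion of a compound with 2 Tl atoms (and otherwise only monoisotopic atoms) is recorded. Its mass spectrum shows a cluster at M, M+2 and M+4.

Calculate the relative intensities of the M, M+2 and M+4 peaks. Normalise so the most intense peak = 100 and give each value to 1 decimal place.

The 2 Tl atoms are independent, so intensities follow the terms of (0.29520 + 0.70480)^2.
P(M) = 0.29520^2 = 0.087143
P(M+2) = 2 × 0.29520^1 × 0.70480^1 = 0.416114
P(M+4) = 0.70480^2 = 0.496743
The M+4 peak is largest (0.496743); scaling to 100 gives 17.5 : 83.8 : 100.0.

17.5 : 83.8 : 100.0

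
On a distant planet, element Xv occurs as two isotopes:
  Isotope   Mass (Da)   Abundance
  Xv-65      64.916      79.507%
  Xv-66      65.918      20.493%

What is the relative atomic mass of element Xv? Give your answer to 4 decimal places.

Weight each isotope mass by its fractional abundance: 0.79507 × 64.916 + 0.20493 × 65.918
= 51.61276 + 13.50858 = 65.12134 Da

65.1213 Da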